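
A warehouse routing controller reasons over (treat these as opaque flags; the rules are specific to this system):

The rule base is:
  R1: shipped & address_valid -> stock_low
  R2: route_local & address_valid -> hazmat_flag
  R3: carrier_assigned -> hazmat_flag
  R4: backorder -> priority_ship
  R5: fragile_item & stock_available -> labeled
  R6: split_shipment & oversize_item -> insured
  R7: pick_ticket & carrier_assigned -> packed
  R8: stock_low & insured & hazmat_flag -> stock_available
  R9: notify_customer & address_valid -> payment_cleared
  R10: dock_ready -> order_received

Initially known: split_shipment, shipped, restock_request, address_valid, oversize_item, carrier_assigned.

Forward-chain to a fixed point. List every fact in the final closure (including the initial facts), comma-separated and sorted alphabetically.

Round 1: R1 [shipped & address_valid -> stock_low]; R3 [carrier_assigned -> hazmat_flag]; R6 [split_shipment & oversize_item -> insured]. New: stock_low, hazmat_flag, insured.
Round 2: R8 [stock_low & insured & hazmat_flag -> stock_available]. New: stock_available.

address_valid, carrier_assigned, hazmat_flag, insured, oversize_item, restock_request, shipped, split_shipment, stock_available, stock_low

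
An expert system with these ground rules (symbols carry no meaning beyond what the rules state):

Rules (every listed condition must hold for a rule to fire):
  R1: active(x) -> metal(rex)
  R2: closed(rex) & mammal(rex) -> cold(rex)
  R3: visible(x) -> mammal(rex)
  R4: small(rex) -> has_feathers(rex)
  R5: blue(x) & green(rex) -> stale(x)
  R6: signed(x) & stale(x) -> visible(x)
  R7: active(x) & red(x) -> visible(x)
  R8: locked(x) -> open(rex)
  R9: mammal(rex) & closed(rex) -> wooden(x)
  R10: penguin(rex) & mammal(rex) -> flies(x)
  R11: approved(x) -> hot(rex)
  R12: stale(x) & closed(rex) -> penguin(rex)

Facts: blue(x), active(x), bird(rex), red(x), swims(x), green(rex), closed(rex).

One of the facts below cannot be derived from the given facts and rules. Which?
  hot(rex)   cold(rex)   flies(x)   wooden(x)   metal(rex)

[1] R1 [active(x) -> metal(rex)]; R5 [blue(x) & green(rex) -> stale(x)]; R7 [active(x) & red(x) -> visible(x)]. ⇒ new: metal(rex), stale(x), visible(x).
[2] R3 [visible(x) -> mammal(rex)]; R12 [stale(x) & closed(rex) -> penguin(rex)]. ⇒ new: mammal(rex), penguin(rex).
[3] R2 [closed(rex) & mammal(rex) -> cold(rex)]; R9 [mammal(rex) & closed(rex) -> wooden(x)]; R10 [penguin(rex) & mammal(rex) -> flies(x)]. ⇒ new: cold(rex), wooden(x), flies(x).
Derived: cold(rex) (round 3), metal(rex) (round 1), flies(x) (round 3), wooden(x) (round 3). hot(rex) never appears in any round.

hot(rex)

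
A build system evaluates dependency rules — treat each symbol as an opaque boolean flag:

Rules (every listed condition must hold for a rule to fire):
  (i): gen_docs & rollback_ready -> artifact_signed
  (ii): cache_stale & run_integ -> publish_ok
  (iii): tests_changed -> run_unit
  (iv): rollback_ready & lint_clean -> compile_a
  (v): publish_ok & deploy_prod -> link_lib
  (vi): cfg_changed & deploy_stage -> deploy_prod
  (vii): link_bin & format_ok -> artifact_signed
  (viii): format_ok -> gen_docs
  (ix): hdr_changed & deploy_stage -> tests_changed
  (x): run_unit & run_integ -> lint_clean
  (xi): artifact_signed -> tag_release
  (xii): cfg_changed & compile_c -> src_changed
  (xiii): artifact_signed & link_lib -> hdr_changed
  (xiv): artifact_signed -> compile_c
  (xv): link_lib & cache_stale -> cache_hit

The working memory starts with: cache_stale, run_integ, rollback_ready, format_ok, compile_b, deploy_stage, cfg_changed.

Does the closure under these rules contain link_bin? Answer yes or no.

Round 1 — (ii), (vi), (viii), derive publish_ok, deploy_prod, gen_docs.
Round 2 — (i), (v), derive artifact_signed, link_lib.
Round 3 — (xi), (xiii), (xiv), (xv), derive tag_release, hdr_changed, compile_c, cache_hit.
Round 4 — (ix), (xii), derive tests_changed, src_changed.
Round 5 — (iii), derive run_unit.
Round 6 — (x), derive lint_clean.
Round 7 — (iv), derive compile_a.
Fixed point reached. No rule has link_bin as a consequent, and it is not given.

no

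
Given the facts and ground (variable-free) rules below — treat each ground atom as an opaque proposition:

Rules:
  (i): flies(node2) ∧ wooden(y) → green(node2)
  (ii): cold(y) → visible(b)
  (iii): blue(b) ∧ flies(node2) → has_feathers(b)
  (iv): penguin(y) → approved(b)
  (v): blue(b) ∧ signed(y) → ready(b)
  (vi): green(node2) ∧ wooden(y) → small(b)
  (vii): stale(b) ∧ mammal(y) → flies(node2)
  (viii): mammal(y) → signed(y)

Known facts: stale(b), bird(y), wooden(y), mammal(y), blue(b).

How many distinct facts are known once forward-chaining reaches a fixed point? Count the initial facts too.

11

[1] (vii) [stale(b) ∧ mammal(y) → flies(node2)]; (viii) [mammal(y) → signed(y)]. ⇒ new: flies(node2), signed(y).
[2] (i) [flies(node2) ∧ wooden(y) → green(node2)]; (iii) [blue(b) ∧ flies(node2) → has_feathers(b)]; (v) [blue(b) ∧ signed(y) → ready(b)]. ⇒ new: green(node2), has_feathers(b), ready(b).
[3] (vi) [green(node2) ∧ wooden(y) → small(b)]. ⇒ new: small(b).
Closure: {bird(y), blue(b), flies(node2), green(node2), has_feathers(b), mammal(y), ready(b), signed(y), small(b), stale(b), wooden(y)} — 11 facts.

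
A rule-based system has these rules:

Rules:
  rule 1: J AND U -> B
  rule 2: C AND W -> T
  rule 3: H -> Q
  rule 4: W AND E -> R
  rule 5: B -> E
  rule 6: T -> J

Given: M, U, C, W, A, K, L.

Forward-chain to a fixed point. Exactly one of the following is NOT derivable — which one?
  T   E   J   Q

Q

[1] rule 2 [C AND W -> T]. ⇒ new: T.
[2] rule 6 [T -> J]. ⇒ new: J.
[3] rule 1 [J AND U -> B]. ⇒ new: B.
[4] rule 5 [B -> E]. ⇒ new: E.
[5] rule 4 [W AND E -> R]. ⇒ new: R.
Derived: T (round 1), E (round 4), J (round 2). Q never appears in any round.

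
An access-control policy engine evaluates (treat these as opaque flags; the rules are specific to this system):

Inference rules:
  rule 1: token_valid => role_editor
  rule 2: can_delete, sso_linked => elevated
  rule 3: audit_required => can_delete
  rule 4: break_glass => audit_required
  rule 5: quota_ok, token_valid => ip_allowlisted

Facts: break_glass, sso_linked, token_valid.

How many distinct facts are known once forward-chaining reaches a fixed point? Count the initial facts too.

7

[1] rule 1 [token_valid => role_editor]; rule 4 [break_glass => audit_required]. ⇒ new: role_editor, audit_required.
[2] rule 3 [audit_required => can_delete]. ⇒ new: can_delete.
[3] rule 2 [can_delete, sso_linked => elevated]. ⇒ new: elevated.
Closure: {audit_required, break_glass, can_delete, elevated, role_editor, sso_linked, token_valid} — 7 facts.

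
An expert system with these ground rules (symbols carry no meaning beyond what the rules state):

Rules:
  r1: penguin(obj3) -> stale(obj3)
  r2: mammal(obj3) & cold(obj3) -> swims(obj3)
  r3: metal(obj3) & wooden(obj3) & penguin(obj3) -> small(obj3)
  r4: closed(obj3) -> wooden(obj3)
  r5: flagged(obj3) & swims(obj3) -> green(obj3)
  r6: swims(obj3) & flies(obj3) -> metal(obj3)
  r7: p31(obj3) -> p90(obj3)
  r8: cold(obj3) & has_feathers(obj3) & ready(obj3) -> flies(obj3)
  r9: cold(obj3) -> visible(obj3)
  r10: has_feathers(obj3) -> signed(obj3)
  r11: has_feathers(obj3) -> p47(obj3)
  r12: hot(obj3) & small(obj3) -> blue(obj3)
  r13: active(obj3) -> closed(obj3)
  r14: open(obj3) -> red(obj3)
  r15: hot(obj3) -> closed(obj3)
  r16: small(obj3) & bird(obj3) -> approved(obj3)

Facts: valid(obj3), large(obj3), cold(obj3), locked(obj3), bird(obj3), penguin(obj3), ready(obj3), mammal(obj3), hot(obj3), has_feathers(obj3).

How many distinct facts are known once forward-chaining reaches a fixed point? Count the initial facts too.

22

[1] r1 [penguin(obj3) -> stale(obj3)]; r2 [mammal(obj3) & cold(obj3) -> swims(obj3)]; r8 [cold(obj3) & has_feathers(obj3) & ready(obj3) -> flies(obj3)]; r9 [cold(obj3) -> visible(obj3)]; r10 [has_feathers(obj3) -> signed(obj3)]; r11 [has_feathers(obj3) -> p47(obj3)]; r15 [hot(obj3) -> closed(obj3)]. ⇒ new: stale(obj3), swims(obj3), flies(obj3), visible(obj3), signed(obj3), p47(obj3), closed(obj3).
[2] r4 [closed(obj3) -> wooden(obj3)]; r6 [swims(obj3) & flies(obj3) -> metal(obj3)]. ⇒ new: wooden(obj3), metal(obj3).
[3] r3 [metal(obj3) & wooden(obj3) & penguin(obj3) -> small(obj3)]. ⇒ new: small(obj3).
[4] r12 [hot(obj3) & small(obj3) -> blue(obj3)]; r16 [small(obj3) & bird(obj3) -> approved(obj3)]. ⇒ new: blue(obj3), approved(obj3).
Closure: {approved(obj3), bird(obj3), blue(obj3), closed(obj3), cold(obj3), flies(obj3), has_feathers(obj3), hot(obj3), large(obj3), locked(obj3), mammal(obj3), metal(obj3), p47(obj3), penguin(obj3), ready(obj3), signed(obj3), small(obj3), stale(obj3), swims(obj3), valid(obj3), visible(obj3), wooden(obj3)} — 22 facts.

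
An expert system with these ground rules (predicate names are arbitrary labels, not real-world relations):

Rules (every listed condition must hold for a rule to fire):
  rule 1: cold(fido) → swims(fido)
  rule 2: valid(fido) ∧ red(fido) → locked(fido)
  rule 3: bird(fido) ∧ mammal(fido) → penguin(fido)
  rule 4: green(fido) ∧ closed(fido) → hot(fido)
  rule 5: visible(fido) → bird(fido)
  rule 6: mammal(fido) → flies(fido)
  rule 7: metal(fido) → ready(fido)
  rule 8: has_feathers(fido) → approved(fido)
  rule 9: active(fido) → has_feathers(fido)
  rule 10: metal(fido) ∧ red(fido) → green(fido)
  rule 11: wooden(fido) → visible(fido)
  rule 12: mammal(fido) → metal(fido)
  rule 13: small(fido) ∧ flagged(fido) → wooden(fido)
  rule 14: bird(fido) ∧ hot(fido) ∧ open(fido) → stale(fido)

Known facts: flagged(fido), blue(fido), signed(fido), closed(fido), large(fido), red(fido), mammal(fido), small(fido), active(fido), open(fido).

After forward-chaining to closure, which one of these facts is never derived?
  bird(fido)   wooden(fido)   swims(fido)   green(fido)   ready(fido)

swims(fido)

Round 1: rule 6 [mammal(fido) → flies(fido)]; rule 9 [active(fido) → has_feathers(fido)]; rule 12 [mammal(fido) → metal(fido)]; rule 13 [small(fido) ∧ flagged(fido) → wooden(fido)]. New: flies(fido), has_feathers(fido), metal(fido), wooden(fido).
Round 2: rule 7 [metal(fido) → ready(fido)]; rule 8 [has_feathers(fido) → approved(fido)]; rule 10 [metal(fido) ∧ red(fido) → green(fido)]; rule 11 [wooden(fido) → visible(fido)]. New: ready(fido), approved(fido), green(fido), visible(fido).
Round 3: rule 4 [green(fido) ∧ closed(fido) → hot(fido)]; rule 5 [visible(fido) → bird(fido)]. New: hot(fido), bird(fido).
Round 4: rule 3 [bird(fido) ∧ mammal(fido) → penguin(fido)]; rule 14 [bird(fido) ∧ hot(fido) ∧ open(fido) → stale(fido)]. New: penguin(fido), stale(fido).
Derived: wooden(fido) (round 1), green(fido) (round 2), ready(fido) (round 2), bird(fido) (round 3). swims(fido) never appears in any round.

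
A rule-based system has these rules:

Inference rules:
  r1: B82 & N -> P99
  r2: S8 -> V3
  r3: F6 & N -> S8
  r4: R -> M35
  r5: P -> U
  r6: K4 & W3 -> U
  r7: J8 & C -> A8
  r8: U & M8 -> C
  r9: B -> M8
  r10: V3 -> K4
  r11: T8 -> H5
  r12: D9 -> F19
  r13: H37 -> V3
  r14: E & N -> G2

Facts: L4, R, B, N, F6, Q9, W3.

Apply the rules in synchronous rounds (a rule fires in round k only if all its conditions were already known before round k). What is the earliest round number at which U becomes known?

4

Round 1: r3 [F6 & N -> S8]; r4 [R -> M35]; r9 [B -> M8]. Adds S8, M35, M8.
Round 2: r2 [S8 -> V3]. Adds V3.
Round 3: r10 [V3 -> K4]. Adds K4.
Round 4: r6 [K4 & W3 -> U]. Adds U.
U first appears in round 4.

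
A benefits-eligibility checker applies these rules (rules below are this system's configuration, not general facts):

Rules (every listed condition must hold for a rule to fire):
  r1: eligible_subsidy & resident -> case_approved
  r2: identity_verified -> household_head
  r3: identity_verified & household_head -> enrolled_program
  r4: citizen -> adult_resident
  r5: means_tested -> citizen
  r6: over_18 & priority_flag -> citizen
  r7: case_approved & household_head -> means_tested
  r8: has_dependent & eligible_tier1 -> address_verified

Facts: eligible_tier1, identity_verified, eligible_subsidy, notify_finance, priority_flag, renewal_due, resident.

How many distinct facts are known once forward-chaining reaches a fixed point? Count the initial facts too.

Round 1 — r1, r2, derive case_approved, household_head.
Round 2 — r3, r7, derive enrolled_program, means_tested.
Round 3 — r5, derive citizen.
Round 4 — r4, derive adult_resident.
Closure: {adult_resident, case_approved, citizen, eligible_subsidy, eligible_tier1, enrolled_program, household_head, identity_verified, means_tested, notify_finance, priority_flag, renewal_due, resident} — 13 facts.

13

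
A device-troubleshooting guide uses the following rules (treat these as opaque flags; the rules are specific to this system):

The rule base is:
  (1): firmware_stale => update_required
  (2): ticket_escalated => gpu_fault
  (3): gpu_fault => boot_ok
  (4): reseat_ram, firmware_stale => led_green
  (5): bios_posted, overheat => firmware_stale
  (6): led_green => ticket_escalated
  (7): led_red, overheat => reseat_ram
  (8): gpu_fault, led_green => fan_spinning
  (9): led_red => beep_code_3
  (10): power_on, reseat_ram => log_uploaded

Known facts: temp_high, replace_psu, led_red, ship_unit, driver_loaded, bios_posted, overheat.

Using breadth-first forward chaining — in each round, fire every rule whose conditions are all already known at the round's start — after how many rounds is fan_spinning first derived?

5

Round 1 — (5), (7), (9), derive firmware_stale, reseat_ram, beep_code_3.
Round 2 — (1), (4), derive update_required, led_green.
Round 3 — (6), derive ticket_escalated.
Round 4 — (2), derive gpu_fault.
Round 5 — (3), (8), derive boot_ok, fan_spinning.
fan_spinning first appears in round 5.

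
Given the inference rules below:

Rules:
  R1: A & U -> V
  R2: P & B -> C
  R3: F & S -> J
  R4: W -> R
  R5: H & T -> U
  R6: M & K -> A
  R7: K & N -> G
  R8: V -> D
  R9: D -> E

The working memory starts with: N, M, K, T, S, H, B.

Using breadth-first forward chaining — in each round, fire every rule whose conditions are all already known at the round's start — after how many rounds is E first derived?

Round 1: R5 [H & T -> U]; R6 [M & K -> A]; R7 [K & N -> G]. Adds U, A, G.
Round 2: R1 [A & U -> V]. Adds V.
Round 3: R8 [V -> D]. Adds D.
Round 4: R9 [D -> E]. Adds E.
E first appears in round 4.

4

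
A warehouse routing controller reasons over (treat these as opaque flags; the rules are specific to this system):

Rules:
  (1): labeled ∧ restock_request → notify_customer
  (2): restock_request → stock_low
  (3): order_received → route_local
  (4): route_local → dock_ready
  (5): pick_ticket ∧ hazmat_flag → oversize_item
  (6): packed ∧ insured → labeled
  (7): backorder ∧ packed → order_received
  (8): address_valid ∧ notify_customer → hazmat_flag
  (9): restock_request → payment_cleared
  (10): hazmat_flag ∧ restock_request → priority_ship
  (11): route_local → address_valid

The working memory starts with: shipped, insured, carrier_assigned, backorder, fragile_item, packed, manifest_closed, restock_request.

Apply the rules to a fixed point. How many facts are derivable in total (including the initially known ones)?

Round 1: (2) [restock_request → stock_low]; (6) [packed ∧ insured → labeled]; (7) [backorder ∧ packed → order_received]; (9) [restock_request → payment_cleared]. New: stock_low, labeled, order_received, payment_cleared.
Round 2: (1) [labeled ∧ restock_request → notify_customer]; (3) [order_received → route_local]. New: notify_customer, route_local.
Round 3: (4) [route_local → dock_ready]; (11) [route_local → address_valid]. New: dock_ready, address_valid.
Round 4: (8) [address_valid ∧ notify_customer → hazmat_flag]. New: hazmat_flag.
Round 5: (10) [hazmat_flag ∧ restock_request → priority_ship]. New: priority_ship.
Closure: {address_valid, backorder, carrier_assigned, dock_ready, fragile_item, hazmat_flag, insured, labeled, manifest_closed, notify_customer, order_received, packed, payment_cleared, priority_ship, restock_request, route_local, shipped, stock_low} — 18 facts.

18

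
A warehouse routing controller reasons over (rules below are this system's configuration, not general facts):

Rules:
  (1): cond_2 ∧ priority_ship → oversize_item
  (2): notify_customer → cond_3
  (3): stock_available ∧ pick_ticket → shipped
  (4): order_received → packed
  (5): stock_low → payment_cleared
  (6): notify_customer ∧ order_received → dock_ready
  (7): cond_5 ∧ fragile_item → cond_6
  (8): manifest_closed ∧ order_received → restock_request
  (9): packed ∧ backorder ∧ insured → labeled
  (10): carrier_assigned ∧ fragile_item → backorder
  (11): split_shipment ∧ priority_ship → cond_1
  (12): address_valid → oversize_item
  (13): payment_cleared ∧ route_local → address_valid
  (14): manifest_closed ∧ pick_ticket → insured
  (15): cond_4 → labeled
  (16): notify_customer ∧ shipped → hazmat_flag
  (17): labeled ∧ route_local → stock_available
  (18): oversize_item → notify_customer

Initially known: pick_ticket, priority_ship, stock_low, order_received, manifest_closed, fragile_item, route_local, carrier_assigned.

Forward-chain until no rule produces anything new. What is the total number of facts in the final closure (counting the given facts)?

Round 1 fires (4), (5), (8), (10), (14), giving packed, payment_cleared, restock_request, backorder, insured.
Round 2 fires (9), (13), giving labeled, address_valid.
Round 3 fires (12), (17), giving oversize_item, stock_available.
Round 4 fires (3), (18), giving shipped, notify_customer.
Round 5 fires (2), (6), (16), giving cond_3, dock_ready, hazmat_flag.
Closure: {address_valid, backorder, carrier_assigned, cond_3, dock_ready, fragile_item, hazmat_flag, insured, labeled, manifest_closed, notify_customer, order_received, oversize_item, packed, payment_cleared, pick_ticket, priority_ship, restock_request, route_local, shipped, stock_available, stock_low} — 22 facts.

22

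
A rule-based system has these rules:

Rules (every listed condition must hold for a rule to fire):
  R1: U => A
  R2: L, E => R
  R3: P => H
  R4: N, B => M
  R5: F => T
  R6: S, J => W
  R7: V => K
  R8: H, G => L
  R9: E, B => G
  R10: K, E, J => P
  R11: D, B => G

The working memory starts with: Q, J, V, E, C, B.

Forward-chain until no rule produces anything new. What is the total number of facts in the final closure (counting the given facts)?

12

Round 1 — R7, R9, derive K, G.
Round 2 — R10, derive P.
Round 3 — R3, derive H.
Round 4 — R8, derive L.
Round 5 — R2, derive R.
Closure: {B, C, E, G, H, J, K, L, P, Q, R, V} — 12 facts.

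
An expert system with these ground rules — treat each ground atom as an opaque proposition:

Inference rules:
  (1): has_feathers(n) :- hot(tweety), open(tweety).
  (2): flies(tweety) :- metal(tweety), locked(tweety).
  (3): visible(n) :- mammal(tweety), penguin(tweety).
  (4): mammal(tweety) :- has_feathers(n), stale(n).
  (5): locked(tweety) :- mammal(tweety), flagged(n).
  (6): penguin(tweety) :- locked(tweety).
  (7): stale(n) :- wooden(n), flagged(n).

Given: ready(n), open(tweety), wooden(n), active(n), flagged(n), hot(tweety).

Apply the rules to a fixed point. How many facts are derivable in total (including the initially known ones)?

Round 1: (1) [has_feathers(n) :- hot(tweety), open(tweety).]; (7) [stale(n) :- wooden(n), flagged(n).]. New: has_feathers(n), stale(n).
Round 2: (4) [mammal(tweety) :- has_feathers(n), stale(n).]. New: mammal(tweety).
Round 3: (5) [locked(tweety) :- mammal(tweety), flagged(n).]. New: locked(tweety).
Round 4: (6) [penguin(tweety) :- locked(tweety).]. New: penguin(tweety).
Round 5: (3) [visible(n) :- mammal(tweety), penguin(tweety).]. New: visible(n).
Closure: {active(n), flagged(n), has_feathers(n), hot(tweety), locked(tweety), mammal(tweety), open(tweety), penguin(tweety), ready(n), stale(n), visible(n), wooden(n)} — 12 facts.

12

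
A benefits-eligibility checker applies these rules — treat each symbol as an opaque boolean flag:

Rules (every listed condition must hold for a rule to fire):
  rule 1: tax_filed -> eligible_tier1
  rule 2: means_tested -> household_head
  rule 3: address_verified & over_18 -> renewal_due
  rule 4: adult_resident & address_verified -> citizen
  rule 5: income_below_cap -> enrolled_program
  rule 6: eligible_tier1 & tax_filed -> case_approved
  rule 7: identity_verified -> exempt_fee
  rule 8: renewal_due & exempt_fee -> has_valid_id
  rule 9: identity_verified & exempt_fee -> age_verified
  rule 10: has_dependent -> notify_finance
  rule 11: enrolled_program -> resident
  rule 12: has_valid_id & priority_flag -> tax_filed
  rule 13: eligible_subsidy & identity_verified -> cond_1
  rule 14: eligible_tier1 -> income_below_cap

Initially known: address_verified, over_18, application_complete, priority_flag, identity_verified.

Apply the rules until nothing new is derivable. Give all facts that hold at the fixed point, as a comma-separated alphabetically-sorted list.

address_verified, age_verified, application_complete, case_approved, eligible_tier1, enrolled_program, exempt_fee, has_valid_id, identity_verified, income_below_cap, over_18, priority_flag, renewal_due, resident, tax_filed

[1] rule 3 [address_verified & over_18 -> renewal_due]; rule 7 [identity_verified -> exempt_fee]. ⇒ new: renewal_due, exempt_fee.
[2] rule 8 [renewal_due & exempt_fee -> has_valid_id]; rule 9 [identity_verified & exempt_fee -> age_verified]. ⇒ new: has_valid_id, age_verified.
[3] rule 12 [has_valid_id & priority_flag -> tax_filed]. ⇒ new: tax_filed.
[4] rule 1 [tax_filed -> eligible_tier1]. ⇒ new: eligible_tier1.
[5] rule 6 [eligible_tier1 & tax_filed -> case_approved]; rule 14 [eligible_tier1 -> income_below_cap]. ⇒ new: case_approved, income_below_cap.
[6] rule 5 [income_below_cap -> enrolled_program]. ⇒ new: enrolled_program.
[7] rule 11 [enrolled_program -> resident]. ⇒ new: resident.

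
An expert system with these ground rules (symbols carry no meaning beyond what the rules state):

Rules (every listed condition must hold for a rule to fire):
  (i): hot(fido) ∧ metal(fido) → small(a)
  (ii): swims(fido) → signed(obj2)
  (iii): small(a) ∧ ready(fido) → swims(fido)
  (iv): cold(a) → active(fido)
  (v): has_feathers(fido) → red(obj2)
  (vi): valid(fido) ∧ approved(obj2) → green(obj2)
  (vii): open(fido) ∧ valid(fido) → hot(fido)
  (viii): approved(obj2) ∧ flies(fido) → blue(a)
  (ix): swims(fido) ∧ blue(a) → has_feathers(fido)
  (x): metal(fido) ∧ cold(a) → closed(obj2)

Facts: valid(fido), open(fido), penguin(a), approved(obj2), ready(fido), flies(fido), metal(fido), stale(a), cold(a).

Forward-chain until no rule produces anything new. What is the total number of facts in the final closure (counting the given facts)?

Round 1: (iv) [cold(a) → active(fido)]; (vi) [valid(fido) ∧ approved(obj2) → green(obj2)]; (vii) [open(fido) ∧ valid(fido) → hot(fido)]; (viii) [approved(obj2) ∧ flies(fido) → blue(a)]; (x) [metal(fido) ∧ cold(a) → closed(obj2)]. New: active(fido), green(obj2), hot(fido), blue(a), closed(obj2).
Round 2: (i) [hot(fido) ∧ metal(fido) → small(a)]. New: small(a).
Round 3: (iii) [small(a) ∧ ready(fido) → swims(fido)]. New: swims(fido).
Round 4: (ii) [swims(fido) → signed(obj2)]; (ix) [swims(fido) ∧ blue(a) → has_feathers(fido)]. New: signed(obj2), has_feathers(fido).
Round 5: (v) [has_feathers(fido) → red(obj2)]. New: red(obj2).
Closure: {active(fido), approved(obj2), blue(a), closed(obj2), cold(a), flies(fido), green(obj2), has_feathers(fido), hot(fido), metal(fido), open(fido), penguin(a), ready(fido), red(obj2), signed(obj2), small(a), stale(a), swims(fido), valid(fido)} — 19 facts.

19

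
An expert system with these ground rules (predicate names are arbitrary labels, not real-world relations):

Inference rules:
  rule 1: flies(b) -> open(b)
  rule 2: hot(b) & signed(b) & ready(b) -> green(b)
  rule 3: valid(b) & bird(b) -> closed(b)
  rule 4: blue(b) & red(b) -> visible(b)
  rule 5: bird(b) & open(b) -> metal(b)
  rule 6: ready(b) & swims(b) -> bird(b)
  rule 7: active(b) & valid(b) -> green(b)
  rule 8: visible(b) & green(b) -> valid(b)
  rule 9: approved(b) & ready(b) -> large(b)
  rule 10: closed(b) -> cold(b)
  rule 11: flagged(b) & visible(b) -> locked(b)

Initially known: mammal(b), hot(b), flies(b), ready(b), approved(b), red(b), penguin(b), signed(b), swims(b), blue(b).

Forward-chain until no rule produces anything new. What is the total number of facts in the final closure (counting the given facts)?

19

Round 1: rule 1 [flies(b) -> open(b)]; rule 2 [hot(b) & signed(b) & ready(b) -> green(b)]; rule 4 [blue(b) & red(b) -> visible(b)]; rule 6 [ready(b) & swims(b) -> bird(b)]; rule 9 [approved(b) & ready(b) -> large(b)]. New: open(b), green(b), visible(b), bird(b), large(b).
Round 2: rule 5 [bird(b) & open(b) -> metal(b)]; rule 8 [visible(b) & green(b) -> valid(b)]. New: metal(b), valid(b).
Round 3: rule 3 [valid(b) & bird(b) -> closed(b)]. New: closed(b).
Round 4: rule 10 [closed(b) -> cold(b)]. New: cold(b).
Closure: {approved(b), bird(b), blue(b), closed(b), cold(b), flies(b), green(b), hot(b), large(b), mammal(b), metal(b), open(b), penguin(b), ready(b), red(b), signed(b), swims(b), valid(b), visible(b)} — 19 facts.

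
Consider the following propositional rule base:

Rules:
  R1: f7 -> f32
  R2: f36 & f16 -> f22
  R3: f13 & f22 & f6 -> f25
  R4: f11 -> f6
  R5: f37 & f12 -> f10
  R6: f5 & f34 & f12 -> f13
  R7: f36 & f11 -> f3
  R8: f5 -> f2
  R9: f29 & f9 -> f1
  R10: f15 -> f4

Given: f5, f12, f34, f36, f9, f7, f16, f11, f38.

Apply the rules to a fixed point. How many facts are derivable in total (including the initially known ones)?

Round 1: R1 [f7 -> f32]; R2 [f36 & f16 -> f22]; R4 [f11 -> f6]; R6 [f5 & f34 & f12 -> f13]; R7 [f36 & f11 -> f3]; R8 [f5 -> f2]. Adds f32, f22, f6, f13, f3, f2.
Round 2: R3 [f13 & f22 & f6 -> f25]. Adds f25.
Closure: {f11, f12, f13, f16, f2, f22, f25, f3, f32, f34, f36, f38, f5, f6, f7, f9} — 16 facts.

16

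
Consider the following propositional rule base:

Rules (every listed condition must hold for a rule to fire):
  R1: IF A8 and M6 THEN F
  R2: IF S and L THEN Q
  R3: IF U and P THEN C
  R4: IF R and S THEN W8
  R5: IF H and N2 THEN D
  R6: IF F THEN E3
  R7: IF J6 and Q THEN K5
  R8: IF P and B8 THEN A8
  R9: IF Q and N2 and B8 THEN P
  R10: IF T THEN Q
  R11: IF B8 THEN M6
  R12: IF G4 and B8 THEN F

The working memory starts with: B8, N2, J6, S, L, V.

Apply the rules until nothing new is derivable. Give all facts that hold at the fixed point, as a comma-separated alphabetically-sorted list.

A8, B8, E3, F, J6, K5, L, M6, N2, P, Q, S, V

Round 1: R2 [IF S and L THEN Q]; R11 [IF B8 THEN M6]. New: Q, M6.
Round 2: R7 [IF J6 and Q THEN K5]; R9 [IF Q and N2 and B8 THEN P]. New: K5, P.
Round 3: R8 [IF P and B8 THEN A8]. New: A8.
Round 4: R1 [IF A8 and M6 THEN F]. New: F.
Round 5: R6 [IF F THEN E3]. New: E3.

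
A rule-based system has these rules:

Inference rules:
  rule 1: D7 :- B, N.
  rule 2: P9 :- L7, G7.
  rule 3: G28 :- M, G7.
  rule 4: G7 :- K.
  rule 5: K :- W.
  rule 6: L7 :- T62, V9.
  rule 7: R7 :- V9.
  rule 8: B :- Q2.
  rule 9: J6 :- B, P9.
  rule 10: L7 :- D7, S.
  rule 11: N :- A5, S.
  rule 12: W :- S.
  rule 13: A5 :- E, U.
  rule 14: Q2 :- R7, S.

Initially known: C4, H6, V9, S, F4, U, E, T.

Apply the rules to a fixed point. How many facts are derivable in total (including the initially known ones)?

20

Round 1: rule 7 [R7 :- V9.]; rule 12 [W :- S.]; rule 13 [A5 :- E, U.]. New: R7, W, A5.
Round 2: rule 5 [K :- W.]; rule 11 [N :- A5, S.]; rule 14 [Q2 :- R7, S.]. New: K, N, Q2.
Round 3: rule 4 [G7 :- K.]; rule 8 [B :- Q2.]. New: G7, B.
Round 4: rule 1 [D7 :- B, N.]. New: D7.
Round 5: rule 10 [L7 :- D7, S.]. New: L7.
Round 6: rule 2 [P9 :- L7, G7.]. New: P9.
Round 7: rule 9 [J6 :- B, P9.]. New: J6.
Closure: {A5, B, C4, D7, E, F4, G7, H6, J6, K, L7, N, P9, Q2, R7, S, T, U, V9, W} — 20 facts.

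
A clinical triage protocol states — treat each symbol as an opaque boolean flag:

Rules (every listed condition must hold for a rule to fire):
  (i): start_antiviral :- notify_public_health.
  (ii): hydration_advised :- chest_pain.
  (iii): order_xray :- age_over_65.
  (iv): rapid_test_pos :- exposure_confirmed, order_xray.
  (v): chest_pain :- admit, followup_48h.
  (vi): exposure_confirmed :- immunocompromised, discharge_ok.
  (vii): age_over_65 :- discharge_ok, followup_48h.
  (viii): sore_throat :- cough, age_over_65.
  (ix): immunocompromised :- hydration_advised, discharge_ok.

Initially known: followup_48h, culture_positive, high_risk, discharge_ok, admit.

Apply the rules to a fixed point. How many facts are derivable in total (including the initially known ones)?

12

[1] (v) [chest_pain :- admit, followup_48h.]; (vii) [age_over_65 :- discharge_ok, followup_48h.]. ⇒ new: chest_pain, age_over_65.
[2] (ii) [hydration_advised :- chest_pain.]; (iii) [order_xray :- age_over_65.]. ⇒ new: hydration_advised, order_xray.
[3] (ix) [immunocompromised :- hydration_advised, discharge_ok.]. ⇒ new: immunocompromised.
[4] (vi) [exposure_confirmed :- immunocompromised, discharge_ok.]. ⇒ new: exposure_confirmed.
[5] (iv) [rapid_test_pos :- exposure_confirmed, order_xray.]. ⇒ new: rapid_test_pos.
Closure: {admit, age_over_65, chest_pain, culture_positive, discharge_ok, exposure_confirmed, followup_48h, high_risk, hydration_advised, immunocompromised, order_xray, rapid_test_pos} — 12 facts.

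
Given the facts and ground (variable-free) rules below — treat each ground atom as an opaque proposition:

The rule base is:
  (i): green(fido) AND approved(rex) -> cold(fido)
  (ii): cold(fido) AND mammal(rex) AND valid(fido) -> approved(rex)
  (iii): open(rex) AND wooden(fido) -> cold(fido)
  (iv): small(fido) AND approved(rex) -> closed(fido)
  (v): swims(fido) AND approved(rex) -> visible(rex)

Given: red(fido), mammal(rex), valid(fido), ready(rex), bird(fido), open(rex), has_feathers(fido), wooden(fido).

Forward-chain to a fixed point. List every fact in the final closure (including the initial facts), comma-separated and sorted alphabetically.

approved(rex), bird(fido), cold(fido), has_feathers(fido), mammal(rex), open(rex), ready(rex), red(fido), valid(fido), wooden(fido)

Round 1 — (iii), derive cold(fido).
Round 2 — (ii), derive approved(rex).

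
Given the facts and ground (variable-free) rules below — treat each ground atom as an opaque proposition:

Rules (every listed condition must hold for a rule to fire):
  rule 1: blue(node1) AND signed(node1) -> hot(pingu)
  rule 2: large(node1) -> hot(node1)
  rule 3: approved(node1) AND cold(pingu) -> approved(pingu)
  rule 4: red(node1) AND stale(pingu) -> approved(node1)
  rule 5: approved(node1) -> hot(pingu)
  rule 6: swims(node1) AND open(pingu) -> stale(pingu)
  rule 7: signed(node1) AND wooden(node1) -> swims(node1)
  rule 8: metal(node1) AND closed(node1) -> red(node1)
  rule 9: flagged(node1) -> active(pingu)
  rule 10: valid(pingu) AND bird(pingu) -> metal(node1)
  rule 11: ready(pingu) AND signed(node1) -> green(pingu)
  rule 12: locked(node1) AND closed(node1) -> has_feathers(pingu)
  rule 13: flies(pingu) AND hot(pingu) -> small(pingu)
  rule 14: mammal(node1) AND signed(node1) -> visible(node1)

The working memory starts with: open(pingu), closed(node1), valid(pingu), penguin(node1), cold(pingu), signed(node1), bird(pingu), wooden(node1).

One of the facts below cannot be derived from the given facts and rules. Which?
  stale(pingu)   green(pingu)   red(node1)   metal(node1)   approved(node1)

[1] rule 7 [signed(node1) AND wooden(node1) -> swims(node1)]; rule 10 [valid(pingu) AND bird(pingu) -> metal(node1)]. ⇒ new: swims(node1), metal(node1).
[2] rule 6 [swims(node1) AND open(pingu) -> stale(pingu)]; rule 8 [metal(node1) AND closed(node1) -> red(node1)]. ⇒ new: stale(pingu), red(node1).
[3] rule 4 [red(node1) AND stale(pingu) -> approved(node1)]. ⇒ new: approved(node1).
[4] rule 3 [approved(node1) AND cold(pingu) -> approved(pingu)]; rule 5 [approved(node1) -> hot(pingu)]. ⇒ new: approved(pingu), hot(pingu).
Derived: metal(node1) (round 1), red(node1) (round 2), stale(pingu) (round 2), approved(node1) (round 3). green(pingu) never appears in any round.

green(pingu)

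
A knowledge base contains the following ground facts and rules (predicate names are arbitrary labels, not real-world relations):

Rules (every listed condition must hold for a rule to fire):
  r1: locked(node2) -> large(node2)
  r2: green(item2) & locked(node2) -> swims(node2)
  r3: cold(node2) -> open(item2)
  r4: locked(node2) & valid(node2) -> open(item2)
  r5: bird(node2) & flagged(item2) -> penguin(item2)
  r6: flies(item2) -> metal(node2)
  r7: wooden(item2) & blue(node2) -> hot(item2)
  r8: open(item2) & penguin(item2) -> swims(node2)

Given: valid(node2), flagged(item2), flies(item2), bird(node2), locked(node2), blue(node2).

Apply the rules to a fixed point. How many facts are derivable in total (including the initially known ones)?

11

Round 1 — r1, r4, r5, r6, derive large(node2), open(item2), penguin(item2), metal(node2).
Round 2 — r8, derive swims(node2).
Closure: {bird(node2), blue(node2), flagged(item2), flies(item2), large(node2), locked(node2), metal(node2), open(item2), penguin(item2), swims(node2), valid(node2)} — 11 facts.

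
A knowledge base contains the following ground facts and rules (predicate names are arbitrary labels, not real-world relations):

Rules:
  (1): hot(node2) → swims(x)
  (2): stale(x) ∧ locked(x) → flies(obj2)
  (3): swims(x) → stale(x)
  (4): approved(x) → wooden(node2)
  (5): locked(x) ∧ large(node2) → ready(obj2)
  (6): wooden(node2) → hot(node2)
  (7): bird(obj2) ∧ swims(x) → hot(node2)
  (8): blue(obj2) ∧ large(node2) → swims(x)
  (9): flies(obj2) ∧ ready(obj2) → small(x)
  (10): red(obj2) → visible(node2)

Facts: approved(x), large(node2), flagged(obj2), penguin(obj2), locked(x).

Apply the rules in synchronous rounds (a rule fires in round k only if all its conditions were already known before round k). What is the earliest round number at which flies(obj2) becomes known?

5

[1] (4) [approved(x) → wooden(node2)]; (5) [locked(x) ∧ large(node2) → ready(obj2)]. ⇒ new: wooden(node2), ready(obj2).
[2] (6) [wooden(node2) → hot(node2)]. ⇒ new: hot(node2).
[3] (1) [hot(node2) → swims(x)]. ⇒ new: swims(x).
[4] (3) [swims(x) → stale(x)]. ⇒ new: stale(x).
[5] (2) [stale(x) ∧ locked(x) → flies(obj2)]. ⇒ new: flies(obj2).
flies(obj2) first appears in round 5.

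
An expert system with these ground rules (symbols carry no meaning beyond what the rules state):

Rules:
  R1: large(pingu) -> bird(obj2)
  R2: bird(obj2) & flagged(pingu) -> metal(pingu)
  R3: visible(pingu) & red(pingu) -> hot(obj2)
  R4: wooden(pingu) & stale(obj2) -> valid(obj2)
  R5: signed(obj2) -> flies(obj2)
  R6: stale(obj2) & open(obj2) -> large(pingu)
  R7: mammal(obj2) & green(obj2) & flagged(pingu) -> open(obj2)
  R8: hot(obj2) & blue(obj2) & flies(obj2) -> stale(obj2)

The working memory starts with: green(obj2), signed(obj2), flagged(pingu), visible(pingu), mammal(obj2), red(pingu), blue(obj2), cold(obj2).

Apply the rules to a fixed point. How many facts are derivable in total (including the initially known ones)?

[1] R3 [visible(pingu) & red(pingu) -> hot(obj2)]; R5 [signed(obj2) -> flies(obj2)]; R7 [mammal(obj2) & green(obj2) & flagged(pingu) -> open(obj2)]. ⇒ new: hot(obj2), flies(obj2), open(obj2).
[2] R8 [hot(obj2) & blue(obj2) & flies(obj2) -> stale(obj2)]. ⇒ new: stale(obj2).
[3] R6 [stale(obj2) & open(obj2) -> large(pingu)]. ⇒ new: large(pingu).
[4] R1 [large(pingu) -> bird(obj2)]. ⇒ new: bird(obj2).
[5] R2 [bird(obj2) & flagged(pingu) -> metal(pingu)]. ⇒ new: metal(pingu).
Closure: {bird(obj2), blue(obj2), cold(obj2), flagged(pingu), flies(obj2), green(obj2), hot(obj2), large(pingu), mammal(obj2), metal(pingu), open(obj2), red(pingu), signed(obj2), stale(obj2), visible(pingu)} — 15 facts.

15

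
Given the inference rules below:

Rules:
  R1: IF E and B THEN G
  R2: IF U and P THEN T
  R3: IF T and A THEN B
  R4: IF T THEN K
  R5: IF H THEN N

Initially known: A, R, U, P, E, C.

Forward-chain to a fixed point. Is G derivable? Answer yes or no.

yes

Round 1: R2 [IF U and P THEN T]. New: T.
Round 2: R3 [IF T and A THEN B]; R4 [IF T THEN K]. New: B, K.
Round 3: R1 [IF E and B THEN G]. New: G.
G appears in round 3, so it is derivable.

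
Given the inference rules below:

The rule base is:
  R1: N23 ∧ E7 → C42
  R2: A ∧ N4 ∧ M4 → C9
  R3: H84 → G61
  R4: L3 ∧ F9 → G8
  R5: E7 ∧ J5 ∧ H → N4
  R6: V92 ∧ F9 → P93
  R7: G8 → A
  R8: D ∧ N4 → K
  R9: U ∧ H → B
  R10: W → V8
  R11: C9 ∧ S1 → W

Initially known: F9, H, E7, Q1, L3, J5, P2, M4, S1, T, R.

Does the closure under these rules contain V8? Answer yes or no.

Round 1: R4 [L3 ∧ F9 → G8]; R5 [E7 ∧ J5 ∧ H → N4]. New: G8, N4.
Round 2: R7 [G8 → A]. New: A.
Round 3: R2 [A ∧ N4 ∧ M4 → C9]. New: C9.
Round 4: R11 [C9 ∧ S1 → W]. New: W.
Round 5: R10 [W → V8]. New: V8.
V8 appears in round 5, so it is derivable.

yes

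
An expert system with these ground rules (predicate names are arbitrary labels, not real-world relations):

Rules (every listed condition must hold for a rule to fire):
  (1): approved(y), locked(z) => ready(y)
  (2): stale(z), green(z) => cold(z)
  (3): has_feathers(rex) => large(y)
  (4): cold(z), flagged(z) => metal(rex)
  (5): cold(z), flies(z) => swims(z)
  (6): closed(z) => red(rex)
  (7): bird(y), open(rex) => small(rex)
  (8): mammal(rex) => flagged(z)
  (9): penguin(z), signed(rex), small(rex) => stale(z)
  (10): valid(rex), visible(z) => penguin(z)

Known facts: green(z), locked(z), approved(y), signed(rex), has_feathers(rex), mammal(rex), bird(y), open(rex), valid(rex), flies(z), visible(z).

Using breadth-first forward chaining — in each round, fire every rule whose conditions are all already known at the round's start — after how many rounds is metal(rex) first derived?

4

[1] (1) [approved(y), locked(z) => ready(y)]; (3) [has_feathers(rex) => large(y)]; (7) [bird(y), open(rex) => small(rex)]; (8) [mammal(rex) => flagged(z)]; (10) [valid(rex), visible(z) => penguin(z)]. ⇒ new: ready(y), large(y), small(rex), flagged(z), penguin(z).
[2] (9) [penguin(z), signed(rex), small(rex) => stale(z)]. ⇒ new: stale(z).
[3] (2) [stale(z), green(z) => cold(z)]. ⇒ new: cold(z).
[4] (4) [cold(z), flagged(z) => metal(rex)]; (5) [cold(z), flies(z) => swims(z)]. ⇒ new: metal(rex), swims(z).
metal(rex) first appears in round 4.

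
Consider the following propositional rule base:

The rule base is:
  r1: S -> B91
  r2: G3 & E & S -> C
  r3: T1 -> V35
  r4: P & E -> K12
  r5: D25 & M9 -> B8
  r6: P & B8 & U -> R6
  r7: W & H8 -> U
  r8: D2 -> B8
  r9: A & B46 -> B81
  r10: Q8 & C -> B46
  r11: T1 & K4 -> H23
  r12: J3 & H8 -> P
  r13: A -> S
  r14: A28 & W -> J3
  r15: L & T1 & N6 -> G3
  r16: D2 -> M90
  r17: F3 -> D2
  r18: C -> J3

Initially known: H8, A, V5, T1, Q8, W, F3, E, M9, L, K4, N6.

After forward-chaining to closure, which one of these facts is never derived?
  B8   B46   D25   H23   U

D25

Round 1: r3 [T1 -> V35]; r7 [W & H8 -> U]; r11 [T1 & K4 -> H23]; r13 [A -> S]; r15 [L & T1 & N6 -> G3]; r17 [F3 -> D2]. New: V35, U, H23, S, G3, D2.
Round 2: r1 [S -> B91]; r2 [G3 & E & S -> C]; r8 [D2 -> B8]; r16 [D2 -> M90]. New: B91, C, B8, M90.
Round 3: r10 [Q8 & C -> B46]; r18 [C -> J3]. New: B46, J3.
Round 4: r9 [A & B46 -> B81]; r12 [J3 & H8 -> P]. New: B81, P.
Round 5: r4 [P & E -> K12]; r6 [P & B8 & U -> R6]. New: K12, R6.
Derived: H23 (round 1), U (round 1), B8 (round 2), B46 (round 3). D25 never appears in any round.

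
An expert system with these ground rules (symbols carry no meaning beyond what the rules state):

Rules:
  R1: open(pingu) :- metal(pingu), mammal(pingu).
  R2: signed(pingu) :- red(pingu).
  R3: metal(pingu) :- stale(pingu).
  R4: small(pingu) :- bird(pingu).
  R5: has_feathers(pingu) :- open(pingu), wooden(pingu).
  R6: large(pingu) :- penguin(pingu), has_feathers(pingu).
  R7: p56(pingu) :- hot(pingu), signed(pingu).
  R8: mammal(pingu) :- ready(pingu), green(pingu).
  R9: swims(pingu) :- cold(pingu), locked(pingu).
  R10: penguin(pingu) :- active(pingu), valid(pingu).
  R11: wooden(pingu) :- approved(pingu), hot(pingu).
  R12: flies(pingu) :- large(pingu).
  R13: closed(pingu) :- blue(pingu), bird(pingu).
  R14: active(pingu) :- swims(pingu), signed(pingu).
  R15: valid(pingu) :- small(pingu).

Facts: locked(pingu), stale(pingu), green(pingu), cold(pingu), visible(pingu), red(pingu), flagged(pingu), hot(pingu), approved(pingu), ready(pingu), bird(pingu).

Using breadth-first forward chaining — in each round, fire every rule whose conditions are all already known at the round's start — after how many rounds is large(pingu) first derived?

Round 1 fires R2, R3, R4, R8, R9, R11, giving signed(pingu), metal(pingu), small(pingu), mammal(pingu), swims(pingu), wooden(pingu).
Round 2 fires R1, R7, R14, R15, giving open(pingu), p56(pingu), active(pingu), valid(pingu).
Round 3 fires R5, R10, giving has_feathers(pingu), penguin(pingu).
Round 4 fires R6, giving large(pingu).
large(pingu) first appears in round 4.

4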